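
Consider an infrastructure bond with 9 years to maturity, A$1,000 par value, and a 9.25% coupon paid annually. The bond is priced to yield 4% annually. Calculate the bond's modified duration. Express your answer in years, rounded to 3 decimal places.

6.627 years

Periodic yield y = 0.04. First find Macaulay duration:
  t   CF        PV=CF/(1+0.04)^t    t·PV
  1        92.50        88.9423        88.9423
  2        92.50        85.5214       171.0429
  3        92.50        82.2322       246.6965
  4        92.50        79.0694       316.2776
  5        92.50        76.0283       380.1413
  6        92.50        73.1041       438.6246
  7        92.50        70.2924       492.0468
  8        92.50        67.5888       540.7108
  9     1,092.50       767.5760     6,908.1841
  Σ                  1,390.3549     9,582.6667
P = 1,390.3549; Macaulay duration = 9,582.6667 / 1,390.3549 = 6.89225 years.
Modified duration = D_Mac / (1 + y) = 6.89225 / 1.04 = 6.62716 years.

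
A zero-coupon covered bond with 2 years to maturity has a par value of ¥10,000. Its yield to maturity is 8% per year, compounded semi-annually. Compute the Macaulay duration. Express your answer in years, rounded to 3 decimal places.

A zero-coupon bond has a single cash flow at maturity, so its Macaulay duration equals its maturity: 2 years.
(Equivalently: 4 semi-annual periods ÷ 2 = 2 years.)

2.000 years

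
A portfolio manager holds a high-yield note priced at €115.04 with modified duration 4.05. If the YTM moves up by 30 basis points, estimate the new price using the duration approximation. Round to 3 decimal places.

€113.642

Duration approximation: ΔP/P ≈ -D_mod · Δy = -4.05 × (+0.003) = -0.012150.
New price ≈ 115.04 × (1 - 0.012150) = 113.642264.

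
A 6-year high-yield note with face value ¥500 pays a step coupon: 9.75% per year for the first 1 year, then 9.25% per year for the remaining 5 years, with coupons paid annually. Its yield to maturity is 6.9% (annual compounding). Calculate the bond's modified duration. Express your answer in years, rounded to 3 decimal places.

Periodic yield y = 0.069. First find Macaulay duration:
  t   CF        PV=CF/(1+0.069)^t    t·PV
  1        48.75        45.6034        45.6034
  2        46.25        40.4722        80.9443
  3        46.25        37.8598       113.5795
  4        46.25        35.4161       141.6645
  5        46.25        33.1301       165.6507
  6       546.25       366.0372     2,196.2232
  Σ                    558.5188     2,743.6655
P = 558.5188; Macaulay duration = 2,743.6655 / 558.5188 = 4.91240 years.
Modified duration = D_Mac / (1 + y) = 4.91240 / 1.069 = 4.59532 years.

4.595 years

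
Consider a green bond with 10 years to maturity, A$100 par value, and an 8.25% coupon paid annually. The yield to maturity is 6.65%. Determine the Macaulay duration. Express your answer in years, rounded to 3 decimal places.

Periodic yield y = 0.0665. Discount each cash flow and weight by its year:
  t   CF        PV=CF/(1+0.0665)^t    t·PV
  1         8.25         7.7356         7.7356
  2         8.25         7.2532        14.5065
  3         8.25         6.8010        20.4029
  4         8.25         6.3769        25.5077
  5         8.25         5.9793        29.8965
  6         8.25         5.6065        33.6388
  7         8.25         5.2569        36.7981
  8         8.25         4.9291        39.4327
  9         8.25         4.6217        41.5957
  10      108.25        56.8616       568.6163
  Σ                    111.4218       818.1308
Price P = Σ PV = 111.4218.
Macaulay duration = Σ(t·PV) / P = 818.1308 / 111.4218 = 7.34264 years.

7.343 years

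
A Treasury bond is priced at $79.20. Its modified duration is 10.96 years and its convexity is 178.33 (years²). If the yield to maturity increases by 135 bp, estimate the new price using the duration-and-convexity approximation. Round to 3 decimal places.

Duration effect: -D_mod·Δy = -10.96 × (+0.0135) = -0.147960
Convexity effect: ½·C·(Δy)² = 0.5 × 178.33 × (0.0135)² = +0.01625032125
ΔP/P ≈ -0.147960 + 0.01625032125 = -0.13170967875
New price ≈ 79.20 × (1 - 0.13170967875) = 68.768593443.

$68.769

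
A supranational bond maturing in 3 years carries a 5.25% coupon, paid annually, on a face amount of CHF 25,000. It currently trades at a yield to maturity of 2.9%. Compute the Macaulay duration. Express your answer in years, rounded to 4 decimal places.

Periodic yield y = 0.029. Discount each cash flow and weight by its year:
  t   CF        PV=CF/(1+0.029)^t    t·PV
  1     1,312.50     1,275.5102     1,275.5102
  2     1,312.50     1,239.5629     2,479.1258
  3    26,312.50    24,149.9363    72,449.8088
  Σ                 26,665.0093    76,204.4448
Price P = Σ PV = 26,665.0093.
Macaulay duration = Σ(t·PV) / P = 76,204.4448 / 26,665.0093 = 2.85784 years.

2.8578 years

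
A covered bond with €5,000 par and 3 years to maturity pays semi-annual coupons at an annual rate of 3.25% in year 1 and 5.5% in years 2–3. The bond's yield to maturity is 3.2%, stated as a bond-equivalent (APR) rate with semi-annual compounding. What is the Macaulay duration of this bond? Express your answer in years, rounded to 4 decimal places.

Periodic yield y = 0.016. Discount each cash flow and weight by its period:
  t   CF        PV=CF/(1+0.016)^t    t·PV
  1        81.25        79.9705        79.9705
  2        81.25        78.7111       157.4222
  3       137.50       131.1057       393.3171
  4       137.50       129.0410       516.1642
  5       137.50       127.0089       635.0445
  6     5,137.50     4,670.7819    28,024.6913
  Σ                  5,216.6191    29,806.6098
Price P = Σ PV = 5,216.6191.
Macaulay duration = Σ(t·PV) / P = 29,806.6098 / 5,216.6191 = 5.71378 half-year periods.
In years: 5.71378 / 2 = 2.85689 years.

2.8569 years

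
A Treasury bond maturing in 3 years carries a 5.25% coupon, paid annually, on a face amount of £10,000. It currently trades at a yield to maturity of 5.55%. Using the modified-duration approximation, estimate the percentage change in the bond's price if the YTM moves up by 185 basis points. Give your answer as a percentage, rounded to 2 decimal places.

Periodic yield y = 0.0555. Modified duration first:
  t   CF        PV=CF/(1+0.0555)^t    t·PV
  1       525.00       497.3946       497.3946
  2       525.00       471.2407       942.4815
  3    10,525.00     8,950.5020    26,851.5059
  Σ                  9,919.1373    28,291.3819
P = 9,919.1373; D_Mac = 2.85220 yrs; D_mod = 2.85220/(1+0.0555) = 2.70223 yrs.
ΔP/P ≈ -D_mod · Δy = -2.70223 × (+0.0185) = -0.049991 = -4.9991%.

-5.00%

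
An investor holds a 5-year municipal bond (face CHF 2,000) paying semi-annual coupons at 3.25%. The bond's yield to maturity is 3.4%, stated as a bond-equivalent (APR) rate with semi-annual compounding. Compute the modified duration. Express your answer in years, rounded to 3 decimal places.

4.576 years

Periodic yield y = 0.017. First find Macaulay duration:
  t   CF        PV=CF/(1+0.017)^t    t·PV
  1        32.50        31.9567        31.9567
  2        32.50        31.4226        62.8451
  3        32.50        30.8973        92.6919
  4        32.50        30.3808       121.5233
  5        32.50        29.8730       149.3649
  6        32.50        29.3736       176.2418
  7        32.50        28.8826       202.1784
  8        32.50        28.3998       227.1986
  9        32.50        27.9251       251.3259
  10    2,032.50     1,717.2006    17,172.0057
  Σ                  1,986.3122    18,487.3324
P = 1,986.3122; Macaulay duration = 18,487.3324 / 1,986.3122 = 9.30737 half-year periods = 4.65368 years.
Modified duration = D_Mac / (1 + y) = 4.65368 / 1.017 = 4.57589 years.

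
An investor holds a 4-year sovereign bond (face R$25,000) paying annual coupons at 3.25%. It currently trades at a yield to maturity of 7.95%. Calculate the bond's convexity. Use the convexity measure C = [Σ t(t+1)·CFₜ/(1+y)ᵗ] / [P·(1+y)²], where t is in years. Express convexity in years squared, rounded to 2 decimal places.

With y = 0.0795:
  t   CF        PV=CF/(1+0.0795)^t    t·PV        t(t+1)·PV
  1       812.50       752.6633       752.6633       1,505.3265
  2       812.50       697.2332     1,394.4665       4,183.3994
  3       812.50       645.8853     1,937.6560       7,750.6241
  4    25,812.50    19,008.1339    76,032.5355     380,162.6777
  Σ                 21,103.9157    80,117.3213     393,602.0278
P = 21,103.9157.
Convexity = Σ t(t+1)·PV / [P·(1+y)²] = 393,602.0278 / (21,103.9157 × 1.165320) = 16.00475.

16.00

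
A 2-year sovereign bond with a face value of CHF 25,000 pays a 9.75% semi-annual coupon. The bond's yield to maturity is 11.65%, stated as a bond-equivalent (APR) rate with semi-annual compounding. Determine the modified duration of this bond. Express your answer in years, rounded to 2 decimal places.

Periodic yield y = 0.05825. First find Macaulay duration:
  t   CF        PV=CF/(1+0.05825)^t    t·PV
  1     1,218.75     1,151.6655     1,151.6655
  2     1,218.75     1,088.2736     2,176.5471
  3     1,218.75     1,028.3709     3,085.1128
  4    26,218.75    20,905.4189    83,621.6755
  Σ                 24,173.7289    90,035.0009
P = 24,173.7289; Macaulay duration = 90,035.0009 / 24,173.7289 = 3.72450 half-year periods = 1.86225 years.
Modified duration = D_Mac / (1 + y) = 1.86225 / 1.05825 = 1.75974 years.

1.76 years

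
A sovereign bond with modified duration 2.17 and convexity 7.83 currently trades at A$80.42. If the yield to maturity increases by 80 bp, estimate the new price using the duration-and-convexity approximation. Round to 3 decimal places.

Duration effect: -D_mod·Δy = -2.17 × (+0.008) = -0.017360
Convexity effect: ½·C·(Δy)² = 0.5 × 7.83 × (0.008)² = +0.00025056
ΔP/P ≈ -0.017360 + 0.00025056 = -0.01710944
New price ≈ 80.42 × (1 - 0.01710944) = 79.0440588352.

A$79.044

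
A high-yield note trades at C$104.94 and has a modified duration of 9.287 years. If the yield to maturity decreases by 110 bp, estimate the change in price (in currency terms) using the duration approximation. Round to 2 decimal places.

+C$10.72

Duration approximation: ΔP/P ≈ -D_mod · Δy = -9.287 × (-0.011) = +0.102157.
ΔP ≈ 104.94 × (+0.102157) = +10.72035558.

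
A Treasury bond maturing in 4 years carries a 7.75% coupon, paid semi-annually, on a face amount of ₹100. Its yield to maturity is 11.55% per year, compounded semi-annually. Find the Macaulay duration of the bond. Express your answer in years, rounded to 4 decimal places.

Periodic yield y = 0.05775. Discount each cash flow and weight by its period:
  t   CF        PV=CF/(1+0.05775)^t    t·PV
  1        3.875         3.6634         3.6634
  2        3.875         3.4634         6.9268
  3        3.875         3.2743         9.8230
  4        3.875         3.0956        12.3822
  5        3.875         2.9266        14.6328
  6        3.875         2.7668        16.6006
  7        3.875         2.6157        18.3100
  8      103.875        66.2898       530.3185
  Σ                     88.0956       612.6574
Price P = Σ PV = 88.0956.
Macaulay duration = Σ(t·PV) / P = 612.6574 / 88.0956 = 6.95446 half-year periods.
In years: 6.95446 / 2 = 3.47723 years.

3.4772 years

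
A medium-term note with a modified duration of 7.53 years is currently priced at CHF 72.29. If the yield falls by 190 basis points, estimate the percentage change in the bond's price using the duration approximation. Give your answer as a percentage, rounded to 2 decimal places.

+14.31%

Duration approximation: ΔP/P ≈ -D_mod · Δy = -7.53 × (-0.019) = +0.143070.
As a percentage: +14.3070%.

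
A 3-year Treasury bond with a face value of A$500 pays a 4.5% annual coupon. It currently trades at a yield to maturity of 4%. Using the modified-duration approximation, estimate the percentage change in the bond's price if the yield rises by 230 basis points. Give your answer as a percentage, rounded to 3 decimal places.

-6.355%

Periodic yield y = 0.04. Modified duration first:
  t   CF        PV=CF/(1+0.04)^t    t·PV
  1        22.50        21.6346        21.6346
  2        22.50        20.8025        41.6050
  3       522.50       464.5006     1,393.5018
  Σ                    506.9377     1,456.7414
P = 506.9377; D_Mac = 2.87361 yrs; D_mod = 2.87361/(1+0.04) = 2.76309 yrs.
ΔP/P ≈ -D_mod · Δy = -2.76309 × (+0.023) = -0.063551 = -6.3551%.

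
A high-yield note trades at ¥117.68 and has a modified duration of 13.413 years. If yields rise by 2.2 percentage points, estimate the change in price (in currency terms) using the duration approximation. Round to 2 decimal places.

Duration approximation: ΔP/P ≈ -D_mod · Δy = -13.413 × (+0.022) = -0.295086.
ΔP ≈ 117.68 × (-0.295086) = -34.72572048.

-¥34.73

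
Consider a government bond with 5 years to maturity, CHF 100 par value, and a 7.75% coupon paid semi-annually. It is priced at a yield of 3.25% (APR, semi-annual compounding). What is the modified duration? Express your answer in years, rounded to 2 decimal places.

Periodic yield y = 0.01625. First find Macaulay duration:
  t   CF        PV=CF/(1+0.01625)^t    t·PV
  1        3.875         3.8130         3.8130
  2        3.875         3.7521         7.5041
  3        3.875         3.6921        11.0762
  4        3.875         3.6330        14.5321
  5        3.875         3.5749        17.8747
  6        3.875         3.5178        21.1067
  7        3.875         3.4615        24.2307
  8        3.875         3.4062        27.2494
  9        3.875         3.3517        30.1654
  10     103.875        88.4108       884.1083
  Σ                    120.6132     1,041.6607
P = 120.6132; Macaulay duration = 1,041.6607 / 120.6132 = 8.63638 half-year periods = 4.31819 years.
Modified duration = D_Mac / (1 + y) = 4.31819 / 1.01625 = 4.24914 years.

4.25 years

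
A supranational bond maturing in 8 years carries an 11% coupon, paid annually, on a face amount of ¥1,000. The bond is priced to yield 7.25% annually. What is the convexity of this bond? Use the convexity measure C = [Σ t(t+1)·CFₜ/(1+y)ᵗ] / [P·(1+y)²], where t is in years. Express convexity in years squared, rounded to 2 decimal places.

With y = 0.0725:
  t   CF        PV=CF/(1+0.0725)^t    t·PV        t(t+1)·PV
  1       110.00       102.5641       102.5641         205.1282
  2       110.00        95.6309       191.2617         573.7852
  3       110.00        89.1663       267.4989       1,069.9957
  4       110.00        83.1387       332.5550       1,662.7750
  5       110.00        77.5186       387.5932       2,325.5594
  6       110.00        72.2785       433.6707       3,035.6952
  7       110.00        67.3925       471.7475       3,773.9801
  8     1,110.00       634.0808     5,072.6460      45,653.8143
  Σ                  1,221.7704     7,259.5373      58,300.7331
P = 1,221.7704.
Convexity = Σ t(t+1)·PV / [P·(1+y)²] = 58,300.7331 / (1,221.7704 × 1.150256) = 41.48488.

41.48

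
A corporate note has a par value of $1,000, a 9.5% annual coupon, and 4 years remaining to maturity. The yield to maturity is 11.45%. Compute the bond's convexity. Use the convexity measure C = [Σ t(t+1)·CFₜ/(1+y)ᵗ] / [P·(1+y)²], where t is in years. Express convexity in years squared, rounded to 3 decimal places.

13.400

With y = 0.1145:
  t   CF        PV=CF/(1+0.1145)^t    t·PV        t(t+1)·PV
  1        95.00        85.2400        85.2400         170.4800
  2        95.00        76.4827       152.9655         458.8965
  3        95.00        68.6252       205.8755         823.5020
  4     1,095.00       709.7311     2,838.9243      14,194.6217
  Σ                    940.0790     3,283.0053      15,647.5002
P = 940.0790.
Convexity = Σ t(t+1)·PV / [P·(1+y)²] = 15,647.5002 / (940.0790 × 1.242110) = 13.40048.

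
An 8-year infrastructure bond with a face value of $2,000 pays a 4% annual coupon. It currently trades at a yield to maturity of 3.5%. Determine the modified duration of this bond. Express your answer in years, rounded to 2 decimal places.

Periodic yield y = 0.035. First find Macaulay duration:
  t   CF        PV=CF/(1+0.035)^t    t·PV
  1        80.00        77.2947        77.2947
  2        80.00        74.6809       149.3617
  3        80.00        72.1554       216.4662
  4        80.00        69.7154       278.8615
  5        80.00        67.3579       336.7893
  6        80.00        65.0801       390.4803
  7        80.00        62.8793       440.1549
  8     2,080.00     1,579.5760    12,636.6083
  Σ                  2,068.7396    14,526.0170
P = 2,068.7396; Macaulay duration = 14,526.0170 / 2,068.7396 = 7.02168 years.
Modified duration = D_Mac / (1 + y) = 7.02168 / 1.035 = 6.78423 years.

6.78 years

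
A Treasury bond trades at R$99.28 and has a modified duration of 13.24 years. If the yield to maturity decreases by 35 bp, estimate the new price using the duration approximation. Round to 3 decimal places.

Duration approximation: ΔP/P ≈ -D_mod · Δy = -13.24 × (-0.0035) = +0.046340.
New price ≈ 99.28 × (1 + 0.046340) = 103.8806352.

R$103.881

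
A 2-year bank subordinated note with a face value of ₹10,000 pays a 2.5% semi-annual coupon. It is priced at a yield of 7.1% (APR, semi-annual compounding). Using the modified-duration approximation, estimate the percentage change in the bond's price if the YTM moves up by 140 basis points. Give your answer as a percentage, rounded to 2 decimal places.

Periodic yield y = 0.0355. Modified duration first:
  t   CF        PV=CF/(1+0.0355)^t    t·PV
  1       125.00       120.7146       120.7146
  2       125.00       116.5762       233.1524
  3       125.00       112.5796       337.7388
  4    10,125.00     8,806.3232    35,225.2927
  Σ                  9,156.1936    35,916.8985
P = 9,156.1936; D_Mac = 3.92269 half-year periods = 1.96134 yrs; D_mod = 1.96134/(1+0.0355) = 1.89410 yrs.
ΔP/P ≈ -D_mod · Δy = -1.89410 × (+0.014) = -0.026517 = -2.6517%.

-2.65%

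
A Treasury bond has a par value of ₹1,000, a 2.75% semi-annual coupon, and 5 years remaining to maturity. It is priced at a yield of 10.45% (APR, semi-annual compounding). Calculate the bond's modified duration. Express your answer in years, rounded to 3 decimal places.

Periodic yield y = 0.05225. First find Macaulay duration:
  t   CF        PV=CF/(1+0.05225)^t    t·PV
  1        13.75        13.0672        13.0672
  2        13.75        12.4184        24.8368
  3        13.75        11.8017        35.4052
  4        13.75        11.2157        44.8629
  5        13.75        10.6588        53.2940
  6        13.75        10.1295        60.7772
  7        13.75         9.6265        67.3858
  8        13.75         9.1485        73.1882
  9        13.75         8.6943        78.2483
  10    1,013.75       609.1742     6,091.7423
  Σ                    705.9349     6,542.8077
P = 705.9349; Macaulay duration = 6,542.8077 / 705.9349 = 9.26829 half-year periods = 4.63414 years.
Modified duration = D_Mac / (1 + y) = 4.63414 / 1.05225 = 4.40403 years.

4.404 years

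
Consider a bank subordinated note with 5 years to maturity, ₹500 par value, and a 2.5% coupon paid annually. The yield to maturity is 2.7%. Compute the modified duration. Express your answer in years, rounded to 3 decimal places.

4.636 years

Periodic yield y = 0.027. First find Macaulay duration:
  t   CF        PV=CF/(1+0.027)^t    t·PV
  1        12.50        12.1714        12.1714
  2        12.50        11.8514        23.7028
  3        12.50        11.5398        34.6194
  4        12.50        11.2364        44.9457
  5       512.50       448.5818     2,242.9090
  Σ                    495.3808     2,358.3483
P = 495.3808; Macaulay duration = 2,358.3483 / 495.3808 = 4.76068 years.
Modified duration = D_Mac / (1 + y) = 4.76068 / 1.027 = 4.63552 years.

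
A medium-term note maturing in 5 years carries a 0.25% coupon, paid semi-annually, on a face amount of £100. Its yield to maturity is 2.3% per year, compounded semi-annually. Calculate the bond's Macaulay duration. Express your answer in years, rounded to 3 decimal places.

4.970 years

Periodic yield y = 0.0115. Discount each cash flow and weight by its period:
  t   CF        PV=CF/(1+0.0115)^t    t·PV
  1        0.125         0.1236         0.1236
  2        0.125         0.1222         0.2443
  3        0.125         0.1208         0.3624
  4        0.125         0.1194         0.4776
  5        0.125         0.1181         0.5903
  6        0.125         0.1167         0.7003
  7        0.125         0.1154         0.8077
  8        0.125         0.1141         0.9126
  9        0.125         0.1128         1.0150
  10     100.125        89.3066       893.0662
  Σ                     90.3696       898.2999
Price P = Σ PV = 90.3696.
Macaulay duration = Σ(t·PV) / P = 898.2999 / 90.3696 = 9.94029 half-year periods.
In years: 9.94029 / 2 = 4.97015 years.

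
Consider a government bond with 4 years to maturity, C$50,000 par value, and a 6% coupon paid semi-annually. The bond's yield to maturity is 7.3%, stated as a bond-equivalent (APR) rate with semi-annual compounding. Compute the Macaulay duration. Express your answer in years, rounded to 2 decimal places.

Periodic yield y = 0.0365. Discount each cash flow and weight by its period:
  t   CF        PV=CF/(1+0.0365)^t    t·PV
  1     1,500.00     1,447.1780     1,447.1780
  2     1,500.00     1,396.2161     2,792.4322
  3     1,500.00     1,347.0488     4,041.1465
  4     1,500.00     1,299.6130     5,198.4518
  5     1,500.00     1,253.8475     6,269.2376
  6     1,500.00     1,209.6937     7,258.1622
  7     1,500.00     1,167.0947     8,169.6632
  8    51,500.00    38,659.1924   309,273.5394
  Σ                 47,779.8843   344,449.8111
Price P = Σ PV = 47,779.8843.
Macaulay duration = Σ(t·PV) / P = 344,449.8111 / 47,779.8843 = 7.20910 half-year periods.
In years: 7.20910 / 2 = 3.60455 years.

3.60 years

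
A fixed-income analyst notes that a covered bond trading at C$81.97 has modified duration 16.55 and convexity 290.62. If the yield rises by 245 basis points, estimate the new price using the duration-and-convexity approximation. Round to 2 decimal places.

Duration effect: -D_mod·Δy = -16.55 × (+0.0245) = -0.405475
Convexity effect: ½·C·(Δy)² = 0.5 × 290.62 × (0.0245)² = +0.0872223275
ΔP/P ≈ -0.405475 + 0.0872223275 = -0.3182526725
New price ≈ 81.97 × (1 - 0.3182526725) = 55.882828435175.

C$55.88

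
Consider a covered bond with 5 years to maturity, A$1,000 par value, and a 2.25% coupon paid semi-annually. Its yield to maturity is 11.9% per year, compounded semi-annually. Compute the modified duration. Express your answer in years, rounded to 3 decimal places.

Periodic yield y = 0.0595. First find Macaulay duration:
  t   CF        PV=CF/(1+0.0595)^t    t·PV
  1        11.25        10.6182        10.6182
  2        11.25        10.0219        20.0438
  3        11.25         9.4591        28.3773
  4        11.25         8.9279        35.7115
  5        11.25         8.4265        42.1325
  6        11.25         7.9533        47.7197
  7        11.25         7.5066        52.5465
  8        11.25         7.0851        56.6806
  9        11.25         6.6872        60.1847
  10    1,011.25       567.3472     5,673.4721
  Σ                    644.0330     6,027.4872
P = 644.0330; Macaulay duration = 6,027.4872 / 644.0330 = 9.35897 half-year periods = 4.67949 years.
Modified duration = D_Mac / (1 + y) = 4.67949 / 1.0595 = 4.41669 years.

4.417 years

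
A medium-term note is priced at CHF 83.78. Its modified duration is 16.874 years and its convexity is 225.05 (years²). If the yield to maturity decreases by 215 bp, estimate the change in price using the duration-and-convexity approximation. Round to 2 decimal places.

+CHF 34.75

Duration effect: -D_mod·Δy = -16.874 × (-0.0215) = +0.362791
Convexity effect: ½·C·(Δy)² = 0.5 × 225.05 × (-0.0215)² = +0.05201468125
ΔP/P ≈ +0.362791 + 0.05201468125 = +0.41480568125
ΔP ≈ 83.78 × (+0.41480568125) = +34.752419975125.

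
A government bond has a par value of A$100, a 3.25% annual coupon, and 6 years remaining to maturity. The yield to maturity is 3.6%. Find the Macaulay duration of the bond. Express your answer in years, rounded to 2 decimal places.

Periodic yield y = 0.036. Discount each cash flow and weight by its year:
  t   CF        PV=CF/(1+0.036)^t    t·PV
  1         3.25         3.1371         3.1371
  2         3.25         3.0281         6.0561
  3         3.25         2.9228         8.7685
  4         3.25         2.8213        11.2851
  5         3.25         2.7232        13.6162
  6       103.25        83.5087       501.0520
  Σ                     98.1411       543.9149
Price P = Σ PV = 98.1411.
Macaulay duration = Σ(t·PV) / P = 543.9149 / 98.1411 = 5.54217 years.

5.54 years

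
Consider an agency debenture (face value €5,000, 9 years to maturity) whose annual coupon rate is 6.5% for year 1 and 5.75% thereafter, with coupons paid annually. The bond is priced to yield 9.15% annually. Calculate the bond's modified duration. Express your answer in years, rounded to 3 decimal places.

Periodic yield y = 0.0915. First find Macaulay duration:
  t   CF        PV=CF/(1+0.0915)^t    t·PV
  1       325.00       297.7554       297.7554
  2       287.50       241.3184       482.6367
  3       287.50       221.0887       663.2662
  4       287.50       202.5550       810.2199
  5       287.50       185.5749       927.8743
  6       287.50       170.0182     1,020.1092
  7       287.50       155.7656     1,090.3595
  8       287.50       142.7079     1,141.6630
  9     5,287.50     2,404.5661    21,641.0949
  Σ                  4,021.3501    28,074.9790
P = 4,021.3501; Macaulay duration = 28,074.9790 / 4,021.3501 = 6.98148 years.
Modified duration = D_Mac / (1 + y) = 6.98148 / 1.0915 = 6.39623 years.

6.396 years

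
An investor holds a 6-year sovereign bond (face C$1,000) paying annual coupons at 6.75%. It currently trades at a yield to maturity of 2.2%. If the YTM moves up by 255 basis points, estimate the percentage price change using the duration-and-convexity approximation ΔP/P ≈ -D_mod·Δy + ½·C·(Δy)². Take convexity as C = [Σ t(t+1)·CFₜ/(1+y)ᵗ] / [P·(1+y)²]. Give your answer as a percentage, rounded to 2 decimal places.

-11.97%

With y = 0.022:
  t   CF        PV=CF/(1+0.022)^t    t·PV        t(t+1)·PV
  1        67.50        66.0470        66.0470         132.0939
  2        67.50        64.6252       129.2504         387.7513
  3        67.50        63.2341       189.7022         758.8088
  4        67.50        61.8729       247.4914       1,237.4572
  5        67.50        60.5410       302.7048       1,816.2288
  6     1,067.50       936.8337     5,621.0023      39,347.0158
  Σ                  1,253.1538     6,556.1981      43,679.3557
P = 1,253.1538; D_Mac = 5.23176 yrs; D_mod = 5.11914 yrs; C = 33.37107.
Duration effect: -5.11914 × (+0.0255) = -0.130538
Convexity effect: 0.5 × 33.37107 × (0.0255)² = +0.0108498
ΔP/P ≈ -0.130538 + 0.0108498 = -0.119688 = -11.9688%.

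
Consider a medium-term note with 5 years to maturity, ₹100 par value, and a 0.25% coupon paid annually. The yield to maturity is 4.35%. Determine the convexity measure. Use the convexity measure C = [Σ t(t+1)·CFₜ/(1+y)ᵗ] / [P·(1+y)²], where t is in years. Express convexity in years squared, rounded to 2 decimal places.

With y = 0.0435:
  t   CF        PV=CF/(1+0.0435)^t    t·PV        t(t+1)·PV
  1         0.25         0.2396         0.2396           0.4792
  2         0.25         0.2296         0.4592           1.3775
  3         0.25         0.2200         0.6601           2.6402
  4         0.25         0.2108         0.8434           4.2170
  5       100.25        81.0256       405.1279       2,430.7672
  Σ                     81.9256       407.3301       2,439.4811
P = 81.9256.
Convexity = Σ t(t+1)·PV / [P·(1+y)²] = 2,439.4811 / (81.9256 × 1.088892) = 27.34594.

27.35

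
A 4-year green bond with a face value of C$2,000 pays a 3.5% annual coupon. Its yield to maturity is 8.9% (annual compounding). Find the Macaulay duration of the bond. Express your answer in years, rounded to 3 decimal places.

3.779 years

Periodic yield y = 0.089. Discount each cash flow and weight by its year:
  t   CF        PV=CF/(1+0.089)^t    t·PV
  1        70.00        64.2792        64.2792
  2        70.00        59.0259       118.0517
  3        70.00        54.2019       162.6057
  4     2,070.00     1,471.8340     5,887.3359
  Σ                  1,649.3409     6,232.2725
Price P = Σ PV = 1,649.3409.
Macaulay duration = Σ(t·PV) / P = 6,232.2725 / 1,649.3409 = 3.77864 years.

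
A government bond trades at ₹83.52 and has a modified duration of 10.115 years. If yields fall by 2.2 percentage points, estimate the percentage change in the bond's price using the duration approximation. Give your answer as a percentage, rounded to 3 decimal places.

Duration approximation: ΔP/P ≈ -D_mod · Δy = -10.115 × (-0.022) = +0.222530.
As a percentage: +22.2530%.

+22.253%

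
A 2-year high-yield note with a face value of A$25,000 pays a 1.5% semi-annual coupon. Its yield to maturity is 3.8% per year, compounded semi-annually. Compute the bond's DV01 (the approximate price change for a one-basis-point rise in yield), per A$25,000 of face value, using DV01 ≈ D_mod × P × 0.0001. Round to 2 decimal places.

A$4.64

Periodic yield y = 0.019.
  t   CF        PV=CF/(1+0.019)^t    t·PV
  1       187.50       184.0039       184.0039
  2       187.50       180.5730       361.1461
  3       187.50       177.2061       531.6184
  4    25,187.50    23,360.8331    93,443.3326
  Σ                 23,902.6162    94,520.1009
P = 23,902.6162; D_Mac = 3.95438 half-year periods = 1.97719 yrs; D_mod = 1.94033 yrs.
DV01 ≈ 1.94033 × 23,902.6162 × 0.0001 = 4.637885.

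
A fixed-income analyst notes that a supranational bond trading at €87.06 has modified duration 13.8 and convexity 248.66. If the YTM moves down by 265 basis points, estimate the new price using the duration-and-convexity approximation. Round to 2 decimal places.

Duration effect: -D_mod·Δy = -13.8 × (-0.0265) = +0.365700
Convexity effect: ½·C·(Δy)² = 0.5 × 248.66 × (-0.0265)² = +0.0873107425
ΔP/P ≈ +0.365700 + 0.0873107425 = +0.4530107425
New price ≈ 87.06 × (1 + 0.4530107425) = 126.49911524205.

€126.50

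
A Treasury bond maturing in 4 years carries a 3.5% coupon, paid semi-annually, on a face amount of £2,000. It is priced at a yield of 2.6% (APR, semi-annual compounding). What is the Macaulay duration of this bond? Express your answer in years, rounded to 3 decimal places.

Periodic yield y = 0.013. Discount each cash flow and weight by its period:
  t   CF        PV=CF/(1+0.013)^t    t·PV
  1        35.00        34.5508        34.5508
  2        35.00        34.1074        68.2149
  3        35.00        33.6697       101.0092
  4        35.00        33.2376       132.9506
  5        35.00        32.8111       164.0555
  6        35.00        32.3900       194.3402
  7        35.00        31.9744       223.8206
  8     2,035.00     1,835.2230    14,681.7842
  Σ                  2,067.9642    15,600.7260
Price P = Σ PV = 2,067.9642.
Macaulay duration = Σ(t·PV) / P = 15,600.7260 / 2,067.9642 = 7.54400 half-year periods.
In years: 7.54400 / 2 = 3.77200 years.

3.772 years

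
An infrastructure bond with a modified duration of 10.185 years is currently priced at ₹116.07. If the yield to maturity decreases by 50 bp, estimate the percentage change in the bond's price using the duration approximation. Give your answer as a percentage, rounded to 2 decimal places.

+5.09%

Duration approximation: ΔP/P ≈ -D_mod · Δy = -10.185 × (-0.005) = +0.050925.
As a percentage: +5.0925%.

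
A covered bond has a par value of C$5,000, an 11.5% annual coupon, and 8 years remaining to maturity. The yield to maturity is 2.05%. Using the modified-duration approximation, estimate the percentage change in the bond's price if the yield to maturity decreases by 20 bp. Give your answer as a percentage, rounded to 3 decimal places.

Periodic yield y = 0.0205. Modified duration first:
  t   CF        PV=CF/(1+0.0205)^t    t·PV
  1       575.00       563.4493       563.4493
  2       575.00       552.1306     1,104.2612
  3       575.00       541.0393     1,623.1179
  4       575.00       530.1708     2,120.6832
  5       575.00       519.5206     2,597.6032
  6       575.00       509.0844     3,054.5064
  7       575.00       498.8578     3,492.0047
  8     5,575.00     4,739.5903    37,916.7222
  Σ                  8,453.8431    52,472.3481
P = 8,453.8431; D_Mac = 6.20692 yrs; D_mod = 6.20692/(1+0.0205) = 6.08224 yrs.
ΔP/P ≈ -D_mod · Δy = -6.08224 × (-0.002) = +0.012164 = +1.2164%.

+1.216%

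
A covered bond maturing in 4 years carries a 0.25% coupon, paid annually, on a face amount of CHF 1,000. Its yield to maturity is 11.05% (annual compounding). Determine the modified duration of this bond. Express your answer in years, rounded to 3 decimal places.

3.585 years

Periodic yield y = 0.1105. First find Macaulay duration:
  t   CF        PV=CF/(1+0.1105)^t    t·PV
  1         2.50         2.2512         2.2512
  2         2.50         2.0272         4.0545
  3         2.50         1.8255         5.4765
  4     1,002.50       659.1893     2,636.7571
  Σ                    665.2932     2,648.5393
P = 665.2932; Macaulay duration = 2,648.5393 / 665.2932 = 3.98101 years.
Modified duration = D_Mac / (1 + y) = 3.98101 / 1.1105 = 3.58488 years.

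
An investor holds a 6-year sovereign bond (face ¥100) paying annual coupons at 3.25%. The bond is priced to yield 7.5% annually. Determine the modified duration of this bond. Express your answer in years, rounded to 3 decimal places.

Periodic yield y = 0.075. First find Macaulay duration:
  t   CF        PV=CF/(1+0.075)^t    t·PV
  1         3.25         3.0233         3.0233
  2         3.25         2.8123         5.6247
  3         3.25         2.6161         7.8484
  4         3.25         2.4336         9.7344
  5         3.25         2.2638        11.3191
  6       103.25        66.9020       401.4122
  Σ                     80.0512       438.9619
P = 80.0512; Macaulay duration = 438.9619 / 80.0512 = 5.48352 years.
Modified duration = D_Mac / (1 + y) = 5.48352 / 1.075 = 5.10095 years.

5.101 years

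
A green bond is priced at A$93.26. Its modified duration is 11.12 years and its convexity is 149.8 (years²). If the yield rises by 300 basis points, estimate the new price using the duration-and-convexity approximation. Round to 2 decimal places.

A$68.44

Duration effect: -D_mod·Δy = -11.12 × (+0.03) = -0.333600
Convexity effect: ½·C·(Δy)² = 0.5 × 149.8 × (0.03)² = +0.0674100
ΔP/P ≈ -0.333600 + 0.0674100 = -0.266190
New price ≈ 93.26 × (1 - 0.266190) = 68.4351206.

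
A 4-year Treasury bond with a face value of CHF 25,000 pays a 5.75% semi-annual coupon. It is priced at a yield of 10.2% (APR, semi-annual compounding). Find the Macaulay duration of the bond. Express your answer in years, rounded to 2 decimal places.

Periodic yield y = 0.051. Discount each cash flow and weight by its period:
  t   CF        PV=CF/(1+0.051)^t    t·PV
  1       718.75       683.8725       683.8725
  2       718.75       650.6874     1,301.3749
  3       718.75       619.1127     1,857.3381
  4       718.75       589.0701     2,356.2805
  5       718.75       560.4854     2,802.4268
  6       718.75       533.2877     3,199.7262
  7       718.75       507.4098     3,551.8686
  8    25,718.75    17,275.4007   138,203.2053
  Σ                 21,419.3263   153,956.0928
Price P = Σ PV = 21,419.3263.
Macaulay duration = Σ(t·PV) / P = 153,956.0928 / 21,419.3263 = 7.18772 half-year periods.
In years: 7.18772 / 2 = 3.59386 years.

3.59 years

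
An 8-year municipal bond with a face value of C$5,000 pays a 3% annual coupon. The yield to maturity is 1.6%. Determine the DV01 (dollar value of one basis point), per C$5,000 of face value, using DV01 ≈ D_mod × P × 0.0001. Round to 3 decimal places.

C$3.954

Periodic yield y = 0.016.
  t   CF        PV=CF/(1+0.016)^t    t·PV
  1       150.00       147.6378       147.6378
  2       150.00       145.3128       290.6256
  3       150.00       143.0244       429.0732
  4       150.00       140.7720       563.0882
  5       150.00       138.5552       692.7758
  6       150.00       136.3732       818.2392
  7       150.00       134.2256       939.5791
  8     5,150.00     4,535.8383    36,286.7065
  Σ                  5,521.7393    40,167.7254
P = 5,521.7393; D_Mac = 7.27447 yrs; D_mod = 7.15991 yrs.
DV01 ≈ 7.15991 × 5,521.7393 × 0.0001 = 3.953516.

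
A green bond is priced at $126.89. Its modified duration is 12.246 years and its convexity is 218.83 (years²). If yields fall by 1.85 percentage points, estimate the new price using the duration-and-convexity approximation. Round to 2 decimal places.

Duration effect: -D_mod·Δy = -12.246 × (-0.0185) = +0.226551
Convexity effect: ½·C·(Δy)² = 0.5 × 218.83 × (-0.0185)² = +0.03744728375
ΔP/P ≈ +0.226551 + 0.03744728375 = +0.26399828375
New price ≈ 126.89 × (1 + 0.26399828375) = 160.3887422250375.

$160.39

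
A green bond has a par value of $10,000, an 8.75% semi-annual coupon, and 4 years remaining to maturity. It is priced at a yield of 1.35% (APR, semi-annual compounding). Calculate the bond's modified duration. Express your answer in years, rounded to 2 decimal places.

3.51 years

Periodic yield y = 0.00675. First find Macaulay duration:
  t   CF        PV=CF/(1+0.00675)^t    t·PV
  1       437.50       434.5667       434.5667
  2       437.50       431.6530       863.3060
  3       437.50       428.7589     1,286.2767
  4       437.50       425.8842     1,703.5367
  5       437.50       423.0287     2,115.1437
  6       437.50       420.1924     2,521.1546
  7       437.50       417.3752     2,921.6261
  8    10,437.50     9,890.6169    79,124.9355
  Σ                 12,872.0760    90,970.5460
P = 12,872.0760; Macaulay duration = 90,970.5460 / 12,872.0760 = 7.06728 half-year periods = 3.53364 years.
Modified duration = D_Mac / (1 + y) = 3.53364 / 1.00675 = 3.50995 years.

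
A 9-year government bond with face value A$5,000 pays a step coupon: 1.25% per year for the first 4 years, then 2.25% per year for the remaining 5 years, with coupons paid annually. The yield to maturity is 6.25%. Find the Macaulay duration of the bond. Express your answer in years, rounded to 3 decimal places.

8.368 years

Periodic yield y = 0.0625. Discount each cash flow and weight by its year:
  t   CF        PV=CF/(1+0.0625)^t    t·PV
  1        62.50        58.8235        58.8235
  2        62.50        55.3633       110.7266
  3        62.50        52.1067       156.3200
  4        62.50        49.0416       196.1662
  5       112.50        83.0822       415.4108
  6       112.50        78.1950       469.1699
  7       112.50        73.5953       515.1669
  8       112.50        69.2661       554.1292
  9     5,112.50     2,962.5990    26,663.3910
  Σ                  3,482.0726    29,139.3043
Price P = Σ PV = 3,482.0726.
Macaulay duration = Σ(t·PV) / P = 29,139.3043 / 3,482.0726 = 8.36838 years.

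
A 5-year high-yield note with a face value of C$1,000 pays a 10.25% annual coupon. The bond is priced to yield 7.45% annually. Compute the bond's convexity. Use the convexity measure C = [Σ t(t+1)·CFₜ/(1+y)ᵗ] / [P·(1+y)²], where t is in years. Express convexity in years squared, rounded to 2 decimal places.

20.49

With y = 0.0745:
  t   CF        PV=CF/(1+0.0745)^t    t·PV        t(t+1)·PV
  1       102.50        95.3932        95.3932         190.7864
  2       102.50        88.7792       177.5583         532.6750
  3       102.50        82.6237       247.8711         991.4843
  4       102.50        76.8950       307.5801       1,537.9003
  5     1,102.50       769.7443     3,848.7217      23,092.3299
  Σ                  1,113.4354     4,677.1243      26,345.1759
P = 1,113.4354.
Convexity = Σ t(t+1)·PV / [P·(1+y)²] = 26,345.1759 / (1,113.4354 × 1.154550) = 20.49384.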